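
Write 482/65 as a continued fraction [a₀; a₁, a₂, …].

[7; 2, 2, 2, 5]

482 ÷ 65 → quotient 7, remainder 27
65 ÷ 27 → quotient 2, remainder 11
27 ÷ 11 → quotient 2, remainder 5
11 ÷ 5 → quotient 2, remainder 1
5 ÷ 1 → quotient 5, remainder 0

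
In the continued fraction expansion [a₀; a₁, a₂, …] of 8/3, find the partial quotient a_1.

1

8 ÷ 3 → quotient 2, remainder 2
3 ÷ 2 → quotient 1, remainder 1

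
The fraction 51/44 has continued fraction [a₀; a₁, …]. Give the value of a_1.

⌊51/44⌋ = 1, remainder 7
⌊44/7⌋ = 6, remainder 2

6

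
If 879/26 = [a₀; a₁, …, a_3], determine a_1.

Repeatedly divide and take the remainder:
⌊879/26⌋ = 33, remainder 21
⌊26/21⌋ = 1, remainder 5

1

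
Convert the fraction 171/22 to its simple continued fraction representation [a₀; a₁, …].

171 = 7·22 + 17, so a_0 = 7
22 = 1·17 + 5, so a_1 = 1
17 = 3·5 + 2, so a_2 = 3
5 = 2·2 + 1, so a_3 = 2
2 = 2·1 + 0, so a_4 = 2

[7; 1, 3, 2, 2]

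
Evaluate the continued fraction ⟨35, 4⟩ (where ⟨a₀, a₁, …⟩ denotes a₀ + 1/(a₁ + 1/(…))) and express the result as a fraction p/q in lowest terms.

141/4

a_0 = 35: 35/1
a_1 = 4: 141/4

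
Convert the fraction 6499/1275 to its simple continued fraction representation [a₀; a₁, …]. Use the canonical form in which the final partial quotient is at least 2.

6499 ÷ 1275 → quotient 5, remainder 124
1275 ÷ 124 → quotient 10, remainder 35
124 ÷ 35 → quotient 3, remainder 19
35 ÷ 19 → quotient 1, remainder 16
19 ÷ 16 → quotient 1, remainder 3
16 ÷ 3 → quotient 5, remainder 1
3 ÷ 1 → quotient 3, remainder 0

[5; 10, 3, 1, 1, 5, 3]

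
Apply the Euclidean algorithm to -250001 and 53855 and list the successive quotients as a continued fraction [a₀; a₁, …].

[-5; 2, 1, 3, 1, 6, 14, 40]

Run the Euclidean algorithm, recording each quotient:
-250001 = -5·53855 + 19274, so a_0 = -5
53855 = 2·19274 + 15307, so a_1 = 2
19274 = 1·15307 + 3967, so a_2 = 1
15307 = 3·3967 + 3406, so a_3 = 3
3967 = 1·3406 + 561, so a_4 = 1
3406 = 6·561 + 40, so a_5 = 6
561 = 14·40 + 1, so a_6 = 14
40 = 40·1 + 0, so a_7 = 40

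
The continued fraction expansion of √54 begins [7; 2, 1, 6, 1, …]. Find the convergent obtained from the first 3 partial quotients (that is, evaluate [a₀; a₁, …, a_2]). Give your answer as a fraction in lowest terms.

Build up convergents one term at a time:
a_0 = 7: 7/1
a_1 = 2: 15/2
a_2 = 1: 22/3

22/3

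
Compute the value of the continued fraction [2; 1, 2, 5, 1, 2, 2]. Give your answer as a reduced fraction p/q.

Start with 2.
2 + 1/(2/1) = 2 + 1/2 = 5/2
1 + 1/(5/2) = 1 + 2/5 = 7/5
5 + 1/(7/5) = 5 + 5/7 = 40/7
2 + 1/(40/7) = 2 + 7/40 = 87/40
1 + 1/(87/40) = 1 + 40/87 = 127/87
2 + 1/(127/87) = 2 + 87/127 = 341/127

341/127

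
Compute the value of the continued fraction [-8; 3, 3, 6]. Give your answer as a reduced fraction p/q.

Start with 6.
3 + 1/(6/1) = 3 + 1/6 = 19/6
3 + 1/(19/6) = 3 + 6/19 = 63/19
-8 + 1/(63/19) = -8 + 19/63 = -485/63

-485/63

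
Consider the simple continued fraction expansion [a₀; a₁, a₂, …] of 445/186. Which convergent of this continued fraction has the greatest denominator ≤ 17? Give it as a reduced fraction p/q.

12/5

List convergents until the denominator exceeds the bound:
a_0 = 2: 2/1  (≤ bound)
a_1 = 2: 5/2  (≤ bound)
a_2 = 1: 7/3  (≤ bound)
a_3 = 1: 12/5  (≤ bound)
a_4 = 4: 55/23  (> 17, stop)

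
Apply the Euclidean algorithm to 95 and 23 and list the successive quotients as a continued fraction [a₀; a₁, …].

Run the Euclidean algorithm, recording each quotient:
95 ÷ 23 → quotient 4, remainder 3
23 ÷ 3 → quotient 7, remainder 2
3 ÷ 2 → quotient 1, remainder 1
2 ÷ 1 → quotient 2, remainder 0

[4; 7, 1, 2]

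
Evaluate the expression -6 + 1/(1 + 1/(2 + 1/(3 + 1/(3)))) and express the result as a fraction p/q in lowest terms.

-175/33

Start with 3.
3 + 1/(3/1) = 3 + 1/3 = 10/3
2 + 1/(10/3) = 2 + 3/10 = 23/10
1 + 1/(23/10) = 1 + 10/23 = 33/23
-6 + 1/(33/23) = -6 + 23/33 = -175/33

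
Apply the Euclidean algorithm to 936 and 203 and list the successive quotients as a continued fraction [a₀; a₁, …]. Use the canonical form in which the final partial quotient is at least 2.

[4; 1, 1, 1, 1, 3, 11]

⌊936/203⌋ = 4, remainder 124
⌊203/124⌋ = 1, remainder 79
⌊124/79⌋ = 1, remainder 45
⌊79/45⌋ = 1, remainder 34
⌊45/34⌋ = 1, remainder 11
⌊34/11⌋ = 3, remainder 1
⌊11/1⌋ = 11, remainder 0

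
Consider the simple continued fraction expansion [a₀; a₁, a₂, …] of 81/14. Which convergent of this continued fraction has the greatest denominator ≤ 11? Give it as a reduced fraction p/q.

a_0 = 5: 5/1  (≤ bound)
a_1 = 1: 6/1  (≤ bound)
a_2 = 3: 23/4  (≤ bound)
a_3 = 1: 29/5  (≤ bound)
a_4 = 2: 81/14  (> 11, stop)

29/5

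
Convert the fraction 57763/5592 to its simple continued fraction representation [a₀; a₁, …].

[10; 3, 29, 3, 1, 15]

Apply division with remainder until the remainder is 0:
⌊57763/5592⌋ = 10, remainder 1843
⌊5592/1843⌋ = 3, remainder 63
⌊1843/63⌋ = 29, remainder 16
⌊63/16⌋ = 3, remainder 15
⌊16/15⌋ = 1, remainder 1
⌊15/1⌋ = 15, remainder 0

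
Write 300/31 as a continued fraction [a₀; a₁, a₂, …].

[9; 1, 2, 10]

300 ÷ 31 → quotient 9, remainder 21
31 ÷ 21 → quotient 1, remainder 10
21 ÷ 10 → quotient 2, remainder 1
10 ÷ 1 → quotient 10, remainder 0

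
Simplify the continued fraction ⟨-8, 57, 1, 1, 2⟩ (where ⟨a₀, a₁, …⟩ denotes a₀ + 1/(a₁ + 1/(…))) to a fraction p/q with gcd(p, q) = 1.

-2299/288

Start with 2.
1 + 1/(2/1) = 1 + 1/2 = 3/2
1 + 1/(3/2) = 1 + 2/3 = 5/3
57 + 1/(5/3) = 57 + 3/5 = 288/5
-8 + 1/(288/5) = -8 + 5/288 = -2299/288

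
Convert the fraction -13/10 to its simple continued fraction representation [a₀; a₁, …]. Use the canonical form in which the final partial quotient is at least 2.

⌊-13/10⌋ = -2, remainder 7
⌊10/7⌋ = 1, remainder 3
⌊7/3⌋ = 2, remainder 1
⌊3/1⌋ = 3, remainder 0

[-2; 1, 2, 3]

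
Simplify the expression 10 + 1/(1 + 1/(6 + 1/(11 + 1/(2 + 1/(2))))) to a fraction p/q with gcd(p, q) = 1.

4387/404

Build up convergents one term at a time:
a_0 = 10: 10/1
a_1 = 1: 11/1
a_2 = 6: 76/7
a_3 = 11: 847/78
a_4 = 2: 1770/163
a_5 = 2: 4387/404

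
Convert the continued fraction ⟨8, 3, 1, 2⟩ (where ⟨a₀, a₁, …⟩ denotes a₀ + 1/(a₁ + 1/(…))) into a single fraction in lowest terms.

Start with 2.
1 + 1/(2/1) = 1 + 1/2 = 3/2
3 + 1/(3/2) = 3 + 2/3 = 11/3
8 + 1/(11/3) = 8 + 3/11 = 91/11

91/11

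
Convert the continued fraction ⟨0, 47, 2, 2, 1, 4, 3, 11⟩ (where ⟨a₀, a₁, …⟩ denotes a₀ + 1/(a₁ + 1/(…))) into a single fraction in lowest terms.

1199/56862

Start with 11.
3 + 1/(11/1) = 3 + 1/11 = 34/11
4 + 1/(34/11) = 4 + 11/34 = 147/34
1 + 1/(147/34) = 1 + 34/147 = 181/147
2 + 1/(181/147) = 2 + 147/181 = 509/181
2 + 1/(509/181) = 2 + 181/509 = 1199/509
47 + 1/(1199/509) = 47 + 509/1199 = 56862/1199
0 + 1/(56862/1199) = 0 + 1199/56862 = 1199/56862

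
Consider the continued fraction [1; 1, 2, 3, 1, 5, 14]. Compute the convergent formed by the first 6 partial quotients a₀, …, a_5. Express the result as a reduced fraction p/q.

a_0 = 1: 1/1
a_1 = 1: 2/1
a_2 = 2: 5/3
a_3 = 3: 17/10
a_4 = 1: 22/13
a_5 = 5: 127/75

127/75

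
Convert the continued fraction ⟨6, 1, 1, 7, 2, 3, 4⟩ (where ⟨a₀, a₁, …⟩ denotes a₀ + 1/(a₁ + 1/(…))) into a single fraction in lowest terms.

Starting at the tail and folding back:
Start with 4.
3 + 1/(4/1) = 3 + 1/4 = 13/4
2 + 1/(13/4) = 2 + 4/13 = 30/13
7 + 1/(30/13) = 7 + 13/30 = 223/30
1 + 1/(223/30) = 1 + 30/223 = 253/223
1 + 1/(253/223) = 1 + 223/253 = 476/253
6 + 1/(476/253) = 6 + 253/476 = 3109/476

3109/476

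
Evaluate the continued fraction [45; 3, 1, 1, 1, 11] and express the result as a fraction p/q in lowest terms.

5795/128

a_0 = 45: 45/1
a_1 = 3: 136/3
a_2 = 1: 181/4
a_3 = 1: 317/7
a_4 = 1: 498/11
a_5 = 11: 5795/128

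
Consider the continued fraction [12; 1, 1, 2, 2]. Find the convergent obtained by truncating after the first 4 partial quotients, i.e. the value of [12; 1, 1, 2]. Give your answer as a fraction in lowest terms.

Start with 2.
1 + 1/(2/1) = 1 + 1/2 = 3/2
1 + 1/(3/2) = 1 + 2/3 = 5/3
12 + 1/(5/3) = 12 + 3/5 = 63/5

63/5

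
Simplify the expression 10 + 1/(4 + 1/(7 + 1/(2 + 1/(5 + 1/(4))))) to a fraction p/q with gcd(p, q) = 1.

Start with 4.
5 + 1/(4/1) = 5 + 1/4 = 21/4
2 + 1/(21/4) = 2 + 4/21 = 46/21
7 + 1/(46/21) = 7 + 21/46 = 343/46
4 + 1/(343/46) = 4 + 46/343 = 1418/343
10 + 1/(1418/343) = 10 + 343/1418 = 14523/1418

14523/1418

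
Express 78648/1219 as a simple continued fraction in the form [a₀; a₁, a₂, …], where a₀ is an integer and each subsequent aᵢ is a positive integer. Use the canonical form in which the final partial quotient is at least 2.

78648 = 64·1219 + 632, so a_0 = 64
1219 = 1·632 + 587, so a_1 = 1
632 = 1·587 + 45, so a_2 = 1
587 = 13·45 + 2, so a_3 = 13
45 = 22·2 + 1, so a_4 = 22
2 = 2·1 + 0, so a_5 = 2

[64; 1, 1, 13, 22, 2]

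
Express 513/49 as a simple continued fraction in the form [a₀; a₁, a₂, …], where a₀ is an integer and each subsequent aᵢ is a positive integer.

Repeatedly divide and take the remainder:
513 ÷ 49 → quotient 10, remainder 23
49 ÷ 23 → quotient 2, remainder 3
23 ÷ 3 → quotient 7, remainder 2
3 ÷ 2 → quotient 1, remainder 1
2 ÷ 1 → quotient 2, remainder 0

[10; 2, 7, 1, 2]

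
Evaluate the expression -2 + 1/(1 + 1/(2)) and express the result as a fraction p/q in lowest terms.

-4/3

Work from the innermost term outward:
Start with 2.
1 + 1/(2/1) = 1 + 1/2 = 3/2
-2 + 1/(3/2) = -2 + 2/3 = -4/3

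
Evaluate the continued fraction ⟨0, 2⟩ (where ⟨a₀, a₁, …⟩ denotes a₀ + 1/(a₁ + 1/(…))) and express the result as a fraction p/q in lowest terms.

Build up convergents one term at a time:
a_0 = 0: 0/1
a_1 = 2: 1/2

1/2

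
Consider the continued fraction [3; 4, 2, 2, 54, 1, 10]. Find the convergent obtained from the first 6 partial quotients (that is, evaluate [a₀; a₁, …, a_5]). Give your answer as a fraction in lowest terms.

3934/1219

Build up convergents one term at a time:
a_0 = 3: 3/1
a_1 = 4: 13/4
a_2 = 2: 29/9
a_3 = 2: 71/22
a_4 = 54: 3863/1197
a_5 = 1: 3934/1219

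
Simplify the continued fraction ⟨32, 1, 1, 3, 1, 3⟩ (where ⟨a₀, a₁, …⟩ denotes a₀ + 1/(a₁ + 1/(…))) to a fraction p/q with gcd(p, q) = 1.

a_0 = 32: 32/1
a_1 = 1: 33/1
a_2 = 1: 65/2
a_3 = 3: 228/7
a_4 = 1: 293/9
a_5 = 3: 1107/34

1107/34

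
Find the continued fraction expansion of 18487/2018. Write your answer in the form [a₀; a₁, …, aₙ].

[9; 6, 4, 1, 3, 1, 1, 7]

18487 ÷ 2018 → quotient 9, remainder 325
2018 ÷ 325 → quotient 6, remainder 68
325 ÷ 68 → quotient 4, remainder 53
68 ÷ 53 → quotient 1, remainder 15
53 ÷ 15 → quotient 3, remainder 8
15 ÷ 8 → quotient 1, remainder 7
8 ÷ 7 → quotient 1, remainder 1
7 ÷ 1 → quotient 7, remainder 0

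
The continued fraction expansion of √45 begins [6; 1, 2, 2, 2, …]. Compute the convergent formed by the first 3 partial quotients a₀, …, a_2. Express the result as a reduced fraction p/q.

20/3

Start with 2.
1 + 1/(2/1) = 1 + 1/2 = 3/2
6 + 1/(3/2) = 6 + 2/3 = 20/3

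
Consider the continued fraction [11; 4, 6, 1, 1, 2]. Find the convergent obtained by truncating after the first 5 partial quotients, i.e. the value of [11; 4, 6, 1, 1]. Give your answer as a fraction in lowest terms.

Build up convergents one term at a time:
a_0 = 11: 11/1
a_1 = 4: 45/4
a_2 = 6: 281/25
a_3 = 1: 326/29
a_4 = 1: 607/54

607/54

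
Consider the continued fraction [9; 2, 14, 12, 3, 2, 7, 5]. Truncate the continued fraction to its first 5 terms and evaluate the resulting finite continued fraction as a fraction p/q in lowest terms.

10232/1079

Work from the innermost term outward:
Start with 3.
12 + 1/(3/1) = 12 + 1/3 = 37/3
14 + 1/(37/3) = 14 + 3/37 = 521/37
2 + 1/(521/37) = 2 + 37/521 = 1079/521
9 + 1/(1079/521) = 9 + 521/1079 = 10232/1079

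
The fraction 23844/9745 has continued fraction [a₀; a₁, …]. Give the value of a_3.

5

⌊23844/9745⌋ = 2, remainder 4354
⌊9745/4354⌋ = 2, remainder 1037
⌊4354/1037⌋ = 4, remainder 206
⌊1037/206⌋ = 5, remainder 7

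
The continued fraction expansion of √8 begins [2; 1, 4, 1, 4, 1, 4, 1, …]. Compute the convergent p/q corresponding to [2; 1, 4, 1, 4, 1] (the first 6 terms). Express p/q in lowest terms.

99/35

Use the convergent recurrence hₖ = aₖ·hₖ₋₁ + hₖ₋₂ (and likewise for the denominators kₖ):
a_0 = 2: 2/1
a_1 = 1: 3/1
a_2 = 4: 14/5
a_3 = 1: 17/6
a_4 = 4: 82/29
a_5 = 1: 99/35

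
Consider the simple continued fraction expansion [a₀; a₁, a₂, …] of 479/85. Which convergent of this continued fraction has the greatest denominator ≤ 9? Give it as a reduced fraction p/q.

List convergents until the denominator exceeds the bound:
a_0 = 5: 5/1  (≤ bound)
a_1 = 1: 6/1  (≤ bound)
a_2 = 1: 11/2  (≤ bound)
a_3 = 1: 17/3  (≤ bound)
a_4 = 2: 45/8  (≤ bound)
a_5 = 1: 62/11  (> 9, stop)

45/8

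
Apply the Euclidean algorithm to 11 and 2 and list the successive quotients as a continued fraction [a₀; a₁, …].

[5; 2]

Apply division with remainder until the remainder is 0:
11 = 5·2 + 1, so a_0 = 5
2 = 2·1 + 0, so a_1 = 2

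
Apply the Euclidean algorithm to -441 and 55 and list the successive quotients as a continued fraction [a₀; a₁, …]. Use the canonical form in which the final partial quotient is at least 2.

⌊-441/55⌋ = -9, remainder 54
⌊55/54⌋ = 1, remainder 1
⌊54/1⌋ = 54, remainder 0

[-9; 1, 54]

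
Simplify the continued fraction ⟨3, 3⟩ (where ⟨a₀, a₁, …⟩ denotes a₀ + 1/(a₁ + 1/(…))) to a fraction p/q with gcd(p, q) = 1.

10/3

a_0 = 3: 3/1
a_1 = 3: 10/3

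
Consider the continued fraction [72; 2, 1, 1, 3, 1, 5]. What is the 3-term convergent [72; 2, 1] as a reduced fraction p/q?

217/3

Compute successive convergents:
a_0 = 72: 72/1
a_1 = 2: 145/2
a_2 = 1: 217/3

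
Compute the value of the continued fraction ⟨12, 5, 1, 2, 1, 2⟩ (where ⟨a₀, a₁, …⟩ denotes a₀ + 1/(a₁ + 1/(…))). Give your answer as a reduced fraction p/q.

Use the convergent recurrence hₖ = aₖ·hₖ₋₁ + hₖ₋₂ (and likewise for the denominators kₖ):
a_0 = 12: 12/1
a_1 = 5: 61/5
a_2 = 1: 73/6
a_3 = 2: 207/17
a_4 = 1: 280/23
a_5 = 2: 767/63

767/63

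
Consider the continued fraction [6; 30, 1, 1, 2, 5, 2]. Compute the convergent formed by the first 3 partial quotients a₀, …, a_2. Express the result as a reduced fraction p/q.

a_0 = 6: 6/1
a_1 = 30: 181/30
a_2 = 1: 187/31

187/31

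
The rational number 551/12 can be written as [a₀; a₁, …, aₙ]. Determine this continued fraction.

551 ÷ 12 → quotient 45, remainder 11
12 ÷ 11 → quotient 1, remainder 1
11 ÷ 1 → quotient 11, remainder 0

[45; 1, 11]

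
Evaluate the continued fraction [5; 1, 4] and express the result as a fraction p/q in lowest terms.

29/5

Compute successive convergents:
a_0 = 5: 5/1
a_1 = 1: 6/1
a_2 = 4: 29/5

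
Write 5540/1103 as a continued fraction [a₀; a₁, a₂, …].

[5; 44, 8, 3]

5540 ÷ 1103 → quotient 5, remainder 25
1103 ÷ 25 → quotient 44, remainder 3
25 ÷ 3 → quotient 8, remainder 1
3 ÷ 1 → quotient 3, remainder 0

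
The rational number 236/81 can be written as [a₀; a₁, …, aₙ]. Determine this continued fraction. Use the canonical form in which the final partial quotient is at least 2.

236 ÷ 81 → quotient 2, remainder 74
81 ÷ 74 → quotient 1, remainder 7
74 ÷ 7 → quotient 10, remainder 4
7 ÷ 4 → quotient 1, remainder 3
4 ÷ 3 → quotient 1, remainder 1
3 ÷ 1 → quotient 3, remainder 0

[2; 1, 10, 1, 1, 3]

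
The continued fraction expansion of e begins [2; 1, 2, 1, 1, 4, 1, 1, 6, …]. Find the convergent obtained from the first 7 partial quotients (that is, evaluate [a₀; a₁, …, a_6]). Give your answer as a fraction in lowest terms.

106/39

Compute successive convergents:
a_0 = 2: 2/1
a_1 = 1: 3/1
a_2 = 2: 8/3
a_3 = 1: 11/4
a_4 = 1: 19/7
a_5 = 4: 87/32
a_6 = 1: 106/39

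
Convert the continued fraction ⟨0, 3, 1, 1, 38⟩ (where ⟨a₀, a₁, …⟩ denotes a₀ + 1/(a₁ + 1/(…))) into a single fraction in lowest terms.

a_0 = 0: 0/1
a_1 = 3: 1/3
a_2 = 1: 1/4
a_3 = 1: 2/7
a_4 = 38: 77/270

77/270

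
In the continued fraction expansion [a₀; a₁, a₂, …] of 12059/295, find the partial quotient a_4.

Repeatedly divide and take the remainder:
⌊12059/295⌋ = 40, remainder 259
⌊295/259⌋ = 1, remainder 36
⌊259/36⌋ = 7, remainder 7
⌊36/7⌋ = 5, remainder 1
⌊7/1⌋ = 7, remainder 0

7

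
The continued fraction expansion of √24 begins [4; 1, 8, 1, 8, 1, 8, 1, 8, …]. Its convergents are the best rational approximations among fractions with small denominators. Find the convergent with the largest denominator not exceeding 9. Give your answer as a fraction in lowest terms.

44/9

a_0 = 4: 4/1  (≤ bound)
a_1 = 1: 5/1  (≤ bound)
a_2 = 8: 44/9  (≤ bound)
a_3 = 1: 49/10  (> 9, stop)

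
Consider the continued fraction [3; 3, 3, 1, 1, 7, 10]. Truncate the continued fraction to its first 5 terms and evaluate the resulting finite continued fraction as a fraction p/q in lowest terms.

Start with 1.
1 + 1/(1/1) = 1 + 1/1 = 2/1
3 + 1/(2/1) = 3 + 1/2 = 7/2
3 + 1/(7/2) = 3 + 2/7 = 23/7
3 + 1/(23/7) = 3 + 7/23 = 76/23

76/23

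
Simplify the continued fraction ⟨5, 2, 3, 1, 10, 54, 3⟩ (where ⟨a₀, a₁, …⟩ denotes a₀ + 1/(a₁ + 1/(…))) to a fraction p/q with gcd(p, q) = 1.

a_0 = 5: 5/1
a_1 = 2: 11/2
a_2 = 3: 38/7
a_3 = 1: 49/9
a_4 = 10: 528/97
a_5 = 54: 28561/5247
a_6 = 3: 86211/15838

86211/15838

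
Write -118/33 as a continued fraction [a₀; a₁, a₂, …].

[-4; 2, 2, 1, 4]

-118 ÷ 33 → quotient -4, remainder 14
33 ÷ 14 → quotient 2, remainder 5
14 ÷ 5 → quotient 2, remainder 4
5 ÷ 4 → quotient 1, remainder 1
4 ÷ 1 → quotient 4, remainder 0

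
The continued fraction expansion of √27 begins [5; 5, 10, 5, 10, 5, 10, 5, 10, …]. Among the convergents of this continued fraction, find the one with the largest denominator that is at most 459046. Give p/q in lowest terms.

716035/137801

a_0 = 5: 5/1  (≤ bound)
a_1 = 5: 26/5  (≤ bound)
a_2 = 10: 265/51  (≤ bound)
a_3 = 5: 1351/260  (≤ bound)
a_4 = 10: 13775/2651  (≤ bound)
a_5 = 5: 70226/13515  (≤ bound)
a_6 = 10: 716035/137801  (≤ bound)
a_7 = 5: 3650401/702520  (> 459046, stop)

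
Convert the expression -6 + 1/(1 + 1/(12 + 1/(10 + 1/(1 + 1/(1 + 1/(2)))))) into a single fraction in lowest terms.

-3523/694

Collapse the nested fraction from the inside out:
Start with 2.
1 + 1/(2/1) = 1 + 1/2 = 3/2
1 + 1/(3/2) = 1 + 2/3 = 5/3
10 + 1/(5/3) = 10 + 3/5 = 53/5
12 + 1/(53/5) = 12 + 5/53 = 641/53
1 + 1/(641/53) = 1 + 53/641 = 694/641
-6 + 1/(694/641) = -6 + 641/694 = -3523/694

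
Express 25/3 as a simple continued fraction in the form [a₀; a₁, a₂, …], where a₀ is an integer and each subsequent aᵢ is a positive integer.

[8; 3]

Repeatedly divide and take the remainder:
25 ÷ 3 → quotient 8, remainder 1
3 ÷ 1 → quotient 3, remainder 0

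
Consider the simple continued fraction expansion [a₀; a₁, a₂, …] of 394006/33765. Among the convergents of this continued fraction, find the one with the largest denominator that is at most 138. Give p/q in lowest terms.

a_0 = 11: 11/1  (≤ bound)
a_1 = 1: 12/1  (≤ bound)
a_2 = 2: 35/3  (≤ bound)
a_3 = 45: 1587/136  (≤ bound)
a_4 = 1: 1622/139  (> 138, stop)

1587/136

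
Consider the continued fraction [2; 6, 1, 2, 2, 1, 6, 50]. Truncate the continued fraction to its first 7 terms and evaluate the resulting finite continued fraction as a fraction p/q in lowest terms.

965/449

a_0 = 2: 2/1
a_1 = 6: 13/6
a_2 = 1: 15/7
a_3 = 2: 43/20
a_4 = 2: 101/47
a_5 = 1: 144/67
a_6 = 6: 965/449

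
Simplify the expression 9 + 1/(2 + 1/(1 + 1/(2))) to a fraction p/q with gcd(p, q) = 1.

Build up convergents one term at a time:
a_0 = 9: 9/1
a_1 = 2: 19/2
a_2 = 1: 28/3
a_3 = 2: 75/8

75/8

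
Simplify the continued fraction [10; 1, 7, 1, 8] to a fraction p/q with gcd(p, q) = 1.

Compute successive convergents:
a_0 = 10: 10/1
a_1 = 1: 11/1
a_2 = 7: 87/8
a_3 = 1: 98/9
a_4 = 8: 871/80

871/80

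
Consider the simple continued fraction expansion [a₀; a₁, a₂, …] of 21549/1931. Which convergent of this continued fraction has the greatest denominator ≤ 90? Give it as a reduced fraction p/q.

a_0 = 11: 11/1  (≤ bound)
a_1 = 6: 67/6  (≤ bound)
a_2 = 3: 212/19  (≤ bound)
a_3 = 1: 279/25  (≤ bound)
a_4 = 2: 770/69  (≤ bound)
a_5 = 2: 1819/163  (> 90, stop)

770/69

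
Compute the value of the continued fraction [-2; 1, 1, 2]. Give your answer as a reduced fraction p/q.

a_0 = -2: -2/1
a_1 = 1: -1/1
a_2 = 1: -3/2
a_3 = 2: -7/5

-7/5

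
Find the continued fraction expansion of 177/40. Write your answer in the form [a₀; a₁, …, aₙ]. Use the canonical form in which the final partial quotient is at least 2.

177 = 4·40 + 17, so a_0 = 4
40 = 2·17 + 6, so a_1 = 2
17 = 2·6 + 5, so a_2 = 2
6 = 1·5 + 1, so a_3 = 1
5 = 5·1 + 0, so a_4 = 5

[4; 2, 2, 1, 5]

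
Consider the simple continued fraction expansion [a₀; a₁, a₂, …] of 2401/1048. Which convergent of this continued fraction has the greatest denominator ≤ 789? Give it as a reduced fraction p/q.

a_0 = 2: 2/1  (≤ bound)
a_1 = 3: 7/3  (≤ bound)
a_2 = 2: 16/7  (≤ bound)
a_3 = 3: 55/24  (≤ bound)
a_4 = 2: 126/55  (≤ bound)
a_5 = 2: 307/134  (≤ bound)
a_6 = 3: 1047/457  (≤ bound)
a_7 = 2: 2401/1048  (> 789, stop)

1047/457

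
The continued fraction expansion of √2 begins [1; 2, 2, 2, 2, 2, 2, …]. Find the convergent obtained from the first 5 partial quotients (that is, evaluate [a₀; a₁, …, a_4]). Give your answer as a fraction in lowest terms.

a_0 = 1: 1/1
a_1 = 2: 3/2
a_2 = 2: 7/5
a_3 = 2: 17/12
a_4 = 2: 41/29

41/29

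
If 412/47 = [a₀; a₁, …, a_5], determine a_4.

Apply division with remainder until the remainder is 0:
⌊412/47⌋ = 8, remainder 36
⌊47/36⌋ = 1, remainder 11
⌊36/11⌋ = 3, remainder 3
⌊11/3⌋ = 3, remainder 2
⌊3/2⌋ = 1, remainder 1

1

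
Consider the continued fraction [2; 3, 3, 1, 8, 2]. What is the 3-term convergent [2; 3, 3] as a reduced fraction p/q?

Build up convergents one term at a time:
a_0 = 2: 2/1
a_1 = 3: 7/3
a_2 = 3: 23/10

23/10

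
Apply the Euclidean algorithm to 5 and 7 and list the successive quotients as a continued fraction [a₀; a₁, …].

[0; 1, 2, 2]

Apply division with remainder until the remainder is 0:
⌊5/7⌋ = 0, remainder 5
⌊7/5⌋ = 1, remainder 2
⌊5/2⌋ = 2, remainder 1
⌊2/1⌋ = 2, remainder 0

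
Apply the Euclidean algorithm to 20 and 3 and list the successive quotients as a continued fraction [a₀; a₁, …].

⌊20/3⌋ = 6, remainder 2
⌊3/2⌋ = 1, remainder 1
⌊2/1⌋ = 2, remainder 0

[6; 1, 2]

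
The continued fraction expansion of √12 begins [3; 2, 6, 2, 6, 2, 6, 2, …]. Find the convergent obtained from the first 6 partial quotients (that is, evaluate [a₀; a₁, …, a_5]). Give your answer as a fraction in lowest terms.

a_0 = 3: 3/1
a_1 = 2: 7/2
a_2 = 6: 45/13
a_3 = 2: 97/28
a_4 = 6: 627/181
a_5 = 2: 1351/390

1351/390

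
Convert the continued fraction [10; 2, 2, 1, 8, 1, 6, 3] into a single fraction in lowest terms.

a_0 = 10: 10/1
a_1 = 2: 21/2
a_2 = 2: 52/5
a_3 = 1: 73/7
a_4 = 8: 636/61
a_5 = 1: 709/68
a_6 = 6: 4890/469
a_7 = 3: 15379/1475

15379/1475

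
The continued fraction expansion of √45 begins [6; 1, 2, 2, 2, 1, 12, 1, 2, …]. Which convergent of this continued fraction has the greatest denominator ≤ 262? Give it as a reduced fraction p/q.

List convergents until the denominator exceeds the bound:
a_0 = 6: 6/1  (≤ bound)
a_1 = 1: 7/1  (≤ bound)
a_2 = 2: 20/3  (≤ bound)
a_3 = 2: 47/7  (≤ bound)
a_4 = 2: 114/17  (≤ bound)
a_5 = 1: 161/24  (≤ bound)
a_6 = 12: 2046/305  (> 262, stop)

161/24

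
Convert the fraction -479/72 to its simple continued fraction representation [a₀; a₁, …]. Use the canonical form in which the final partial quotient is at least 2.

[-7; 2, 1, 7, 3]

Apply division with remainder until the remainder is 0:
⌊-479/72⌋ = -7, remainder 25
⌊72/25⌋ = 2, remainder 22
⌊25/22⌋ = 1, remainder 3
⌊22/3⌋ = 7, remainder 1
⌊3/1⌋ = 3, remainder 0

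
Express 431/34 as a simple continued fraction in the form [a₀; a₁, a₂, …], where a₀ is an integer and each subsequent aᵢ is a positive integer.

⌊431/34⌋ = 12, remainder 23
⌊34/23⌋ = 1, remainder 11
⌊23/11⌋ = 2, remainder 1
⌊11/1⌋ = 11, remainder 0

[12; 1, 2, 11]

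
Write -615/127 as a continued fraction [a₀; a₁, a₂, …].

[-5; 6, 2, 1, 6]

⌊-615/127⌋ = -5, remainder 20
⌊127/20⌋ = 6, remainder 7
⌊20/7⌋ = 2, remainder 6
⌊7/6⌋ = 1, remainder 1
⌊6/1⌋ = 6, remainder 0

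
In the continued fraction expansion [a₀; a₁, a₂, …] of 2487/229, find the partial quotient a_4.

2487 = 10·229 + 197, so a_0 = 10
229 = 1·197 + 32, so a_1 = 1
197 = 6·32 + 5, so a_2 = 6
32 = 6·5 + 2, so a_3 = 6
5 = 2·2 + 1, so a_4 = 2

2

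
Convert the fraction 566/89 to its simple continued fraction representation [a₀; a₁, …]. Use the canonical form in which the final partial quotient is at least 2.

⌊566/89⌋ = 6, remainder 32
⌊89/32⌋ = 2, remainder 25
⌊32/25⌋ = 1, remainder 7
⌊25/7⌋ = 3, remainder 4
⌊7/4⌋ = 1, remainder 3
⌊4/3⌋ = 1, remainder 1
⌊3/1⌋ = 3, remainder 0

[6; 2, 1, 3, 1, 1, 3]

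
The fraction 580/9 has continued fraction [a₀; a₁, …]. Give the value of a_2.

580 ÷ 9 → quotient 64, remainder 4
9 ÷ 4 → quotient 2, remainder 1
4 ÷ 1 → quotient 4, remainder 0

4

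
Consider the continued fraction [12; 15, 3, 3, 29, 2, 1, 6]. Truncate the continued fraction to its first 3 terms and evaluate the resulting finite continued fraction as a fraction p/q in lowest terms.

555/46

Start with 3.
15 + 1/(3/1) = 15 + 1/3 = 46/3
12 + 1/(46/3) = 12 + 3/46 = 555/46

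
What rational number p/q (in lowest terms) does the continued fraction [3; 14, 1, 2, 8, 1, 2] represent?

3648/1189

Starting at the tail and folding back:
Start with 2.
1 + 1/(2/1) = 1 + 1/2 = 3/2
8 + 1/(3/2) = 8 + 2/3 = 26/3
2 + 1/(26/3) = 2 + 3/26 = 55/26
1 + 1/(55/26) = 1 + 26/55 = 81/55
14 + 1/(81/55) = 14 + 55/81 = 1189/81
3 + 1/(1189/81) = 3 + 81/1189 = 3648/1189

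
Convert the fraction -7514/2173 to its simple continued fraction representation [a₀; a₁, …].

-7514 = -4·2173 + 1178, so a_0 = -4
2173 = 1·1178 + 995, so a_1 = 1
1178 = 1·995 + 183, so a_2 = 1
995 = 5·183 + 80, so a_3 = 5
183 = 2·80 + 23, so a_4 = 2
80 = 3·23 + 11, so a_5 = 3
23 = 2·11 + 1, so a_6 = 2
11 = 11·1 + 0, so a_7 = 11

[-4; 1, 1, 5, 2, 3, 2, 11]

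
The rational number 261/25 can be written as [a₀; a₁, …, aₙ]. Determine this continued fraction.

Repeatedly divide and take the remainder:
261 ÷ 25 → quotient 10, remainder 11
25 ÷ 11 → quotient 2, remainder 3
11 ÷ 3 → quotient 3, remainder 2
3 ÷ 2 → quotient 1, remainder 1
2 ÷ 1 → quotient 2, remainder 0

[10; 2, 3, 1, 2]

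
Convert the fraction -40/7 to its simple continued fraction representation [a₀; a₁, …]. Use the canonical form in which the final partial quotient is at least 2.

Run the Euclidean algorithm, recording each quotient:
⌊-40/7⌋ = -6, remainder 2
⌊7/2⌋ = 3, remainder 1
⌊2/1⌋ = 2, remainder 0

[-6; 3, 2]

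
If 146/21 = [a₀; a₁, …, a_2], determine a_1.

1

Apply division with remainder until the remainder is 0:
⌊146/21⌋ = 6, remainder 20
⌊21/20⌋ = 1, remainder 1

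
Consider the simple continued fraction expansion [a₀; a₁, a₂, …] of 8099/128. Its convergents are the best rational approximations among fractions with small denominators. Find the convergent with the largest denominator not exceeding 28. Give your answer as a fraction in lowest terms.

696/11

List convergents until the denominator exceeds the bound:
a_0 = 63: 63/1  (≤ bound)
a_1 = 3: 190/3  (≤ bound)
a_2 = 1: 253/4  (≤ bound)
a_3 = 1: 443/7  (≤ bound)
a_4 = 1: 696/11  (≤ bound)
a_5 = 11: 8099/128  (> 28, stop)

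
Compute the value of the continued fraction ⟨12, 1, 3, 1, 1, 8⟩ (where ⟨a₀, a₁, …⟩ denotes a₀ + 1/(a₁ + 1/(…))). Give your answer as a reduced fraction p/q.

Start with 8.
1 + 1/(8/1) = 1 + 1/8 = 9/8
1 + 1/(9/8) = 1 + 8/9 = 17/9
3 + 1/(17/9) = 3 + 9/17 = 60/17
1 + 1/(60/17) = 1 + 17/60 = 77/60
12 + 1/(77/60) = 12 + 60/77 = 984/77

984/77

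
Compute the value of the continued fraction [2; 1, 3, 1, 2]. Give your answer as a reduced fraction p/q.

Start with 2.
1 + 1/(2/1) = 1 + 1/2 = 3/2
3 + 1/(3/2) = 3 + 2/3 = 11/3
1 + 1/(11/3) = 1 + 3/11 = 14/11
2 + 1/(14/11) = 2 + 11/14 = 39/14

39/14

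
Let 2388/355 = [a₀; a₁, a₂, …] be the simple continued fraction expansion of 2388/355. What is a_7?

⌊2388/355⌋ = 6, remainder 258
⌊355/258⌋ = 1, remainder 97
⌊258/97⌋ = 2, remainder 64
⌊97/64⌋ = 1, remainder 33
⌊64/33⌋ = 1, remainder 31
⌊33/31⌋ = 1, remainder 2
⌊31/2⌋ = 15, remainder 1
⌊2/1⌋ = 2, remainder 0

2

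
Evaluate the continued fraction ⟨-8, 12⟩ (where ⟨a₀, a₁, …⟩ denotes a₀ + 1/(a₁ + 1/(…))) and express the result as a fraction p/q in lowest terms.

Build up convergents one term at a time:
a_0 = -8: -8/1
a_1 = 12: -95/12

-95/12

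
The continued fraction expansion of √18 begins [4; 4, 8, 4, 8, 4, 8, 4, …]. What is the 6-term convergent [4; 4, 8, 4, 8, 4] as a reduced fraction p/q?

a_0 = 4: 4/1
a_1 = 4: 17/4
a_2 = 8: 140/33
a_3 = 4: 577/136
a_4 = 8: 4756/1121
a_5 = 4: 19601/4620

19601/4620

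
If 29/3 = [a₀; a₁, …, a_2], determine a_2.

2

29 = 9·3 + 2, so a_0 = 9
3 = 1·2 + 1, so a_1 = 1
2 = 2·1 + 0, so a_2 = 2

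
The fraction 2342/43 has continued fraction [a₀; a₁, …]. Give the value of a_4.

2342 ÷ 43 → quotient 54, remainder 20
43 ÷ 20 → quotient 2, remainder 3
20 ÷ 3 → quotient 6, remainder 2
3 ÷ 2 → quotient 1, remainder 1
2 ÷ 1 → quotient 2, remainder 0

2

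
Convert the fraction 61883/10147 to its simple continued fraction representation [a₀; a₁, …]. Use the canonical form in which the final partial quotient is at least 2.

[6; 10, 7, 3, 3, 1, 4, 2]

⌊61883/10147⌋ = 6, remainder 1001
⌊10147/1001⌋ = 10, remainder 137
⌊1001/137⌋ = 7, remainder 42
⌊137/42⌋ = 3, remainder 11
⌊42/11⌋ = 3, remainder 9
⌊11/9⌋ = 1, remainder 2
⌊9/2⌋ = 4, remainder 1
⌊2/1⌋ = 2, remainder 0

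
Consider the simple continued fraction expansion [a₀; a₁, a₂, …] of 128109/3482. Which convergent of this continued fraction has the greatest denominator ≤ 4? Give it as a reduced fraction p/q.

List convergents until the denominator exceeds the bound:
a_0 = 36: 36/1  (≤ bound)
a_1 = 1: 37/1  (≤ bound)
a_2 = 3: 147/4  (≤ bound)
a_3 = 1: 184/5  (> 4, stop)

147/4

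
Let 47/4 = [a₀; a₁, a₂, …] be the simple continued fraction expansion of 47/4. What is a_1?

1

47 ÷ 4 → quotient 11, remainder 3
4 ÷ 3 → quotient 1, remainder 1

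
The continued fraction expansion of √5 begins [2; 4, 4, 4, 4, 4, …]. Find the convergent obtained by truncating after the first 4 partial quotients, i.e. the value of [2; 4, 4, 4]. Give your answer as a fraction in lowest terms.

a_0 = 2: 2/1
a_1 = 4: 9/4
a_2 = 4: 38/17
a_3 = 4: 161/72

161/72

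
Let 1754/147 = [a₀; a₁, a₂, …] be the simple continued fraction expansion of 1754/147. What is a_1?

1

⌊1754/147⌋ = 11, remainder 137
⌊147/137⌋ = 1, remainder 10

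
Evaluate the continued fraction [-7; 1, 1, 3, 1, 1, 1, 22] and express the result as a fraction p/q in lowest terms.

-3645/566

Start with 22.
1 + 1/(22/1) = 1 + 1/22 = 23/22
1 + 1/(23/22) = 1 + 22/23 = 45/23
1 + 1/(45/23) = 1 + 23/45 = 68/45
3 + 1/(68/45) = 3 + 45/68 = 249/68
1 + 1/(249/68) = 1 + 68/249 = 317/249
1 + 1/(317/249) = 1 + 249/317 = 566/317
-7 + 1/(566/317) = -7 + 317/566 = -3645/566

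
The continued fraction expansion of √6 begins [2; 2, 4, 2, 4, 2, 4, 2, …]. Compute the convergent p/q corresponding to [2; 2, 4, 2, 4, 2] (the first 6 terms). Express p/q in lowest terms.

Compute successive convergents:
a_0 = 2: 2/1
a_1 = 2: 5/2
a_2 = 4: 22/9
a_3 = 2: 49/20
a_4 = 4: 218/89
a_5 = 2: 485/198

485/198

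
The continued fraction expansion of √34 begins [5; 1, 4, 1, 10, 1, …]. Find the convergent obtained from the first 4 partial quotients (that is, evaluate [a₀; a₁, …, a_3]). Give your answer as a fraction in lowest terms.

35/6

Build up convergents one term at a time:
a_0 = 5: 5/1
a_1 = 1: 6/1
a_2 = 4: 29/5
a_3 = 1: 35/6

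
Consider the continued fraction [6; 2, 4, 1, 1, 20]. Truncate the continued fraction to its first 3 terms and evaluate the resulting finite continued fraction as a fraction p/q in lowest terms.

58/9

Use the convergent recurrence hₖ = aₖ·hₖ₋₁ + hₖ₋₂ (and likewise for the denominators kₖ):
a_0 = 6: 6/1
a_1 = 2: 13/2
a_2 = 4: 58/9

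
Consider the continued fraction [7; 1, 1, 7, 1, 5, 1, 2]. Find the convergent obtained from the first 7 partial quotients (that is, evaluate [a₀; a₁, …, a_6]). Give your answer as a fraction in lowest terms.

Compute successive convergents:
a_0 = 7: 7/1
a_1 = 1: 8/1
a_2 = 1: 15/2
a_3 = 7: 113/15
a_4 = 1: 128/17
a_5 = 5: 753/100
a_6 = 1: 881/117

881/117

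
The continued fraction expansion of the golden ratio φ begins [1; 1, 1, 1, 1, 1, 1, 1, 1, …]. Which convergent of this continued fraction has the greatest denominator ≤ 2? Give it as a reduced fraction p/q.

3/2

a_0 = 1: 1/1  (≤ bound)
a_1 = 1: 2/1  (≤ bound)
a_2 = 1: 3/2  (≤ bound)
a_3 = 1: 5/3  (> 2, stop)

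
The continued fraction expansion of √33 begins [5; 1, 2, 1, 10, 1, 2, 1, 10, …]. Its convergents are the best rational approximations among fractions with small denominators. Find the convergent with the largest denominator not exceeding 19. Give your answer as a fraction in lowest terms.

23/4

List convergents until the denominator exceeds the bound:
a_0 = 5: 5/1  (≤ bound)
a_1 = 1: 6/1  (≤ bound)
a_2 = 2: 17/3  (≤ bound)
a_3 = 1: 23/4  (≤ bound)
a_4 = 10: 247/43  (> 19, stop)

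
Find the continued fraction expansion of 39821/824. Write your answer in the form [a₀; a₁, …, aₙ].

Repeatedly divide and take the remainder:
39821 = 48·824 + 269, so a_0 = 48
824 = 3·269 + 17, so a_1 = 3
269 = 15·17 + 14, so a_2 = 15
17 = 1·14 + 3, so a_3 = 1
14 = 4·3 + 2, so a_4 = 4
3 = 1·2 + 1, so a_5 = 1
2 = 2·1 + 0, so a_6 = 2

[48; 3, 15, 1, 4, 1, 2]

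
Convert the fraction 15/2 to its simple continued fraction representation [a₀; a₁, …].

[7; 2]

Repeatedly divide and take the remainder:
15 ÷ 2 → quotient 7, remainder 1
2 ÷ 1 → quotient 2, remainder 0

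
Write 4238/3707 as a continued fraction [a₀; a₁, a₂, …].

Apply division with remainder until the remainder is 0:
⌊4238/3707⌋ = 1, remainder 531
⌊3707/531⌋ = 6, remainder 521
⌊531/521⌋ = 1, remainder 10
⌊521/10⌋ = 52, remainder 1
⌊10/1⌋ = 10, remainder 0

[1; 6, 1, 52, 10]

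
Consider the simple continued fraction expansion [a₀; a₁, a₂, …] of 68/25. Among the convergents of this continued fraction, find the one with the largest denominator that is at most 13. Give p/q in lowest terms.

a_0 = 2: 2/1  (≤ bound)
a_1 = 1: 3/1  (≤ bound)
a_2 = 2: 8/3  (≤ bound)
a_3 = 1: 11/4  (≤ bound)
a_4 = 1: 19/7  (≤ bound)
a_5 = 3: 68/25  (> 13, stop)

19/7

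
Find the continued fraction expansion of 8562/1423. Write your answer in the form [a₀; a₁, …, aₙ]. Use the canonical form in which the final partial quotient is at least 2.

8562 ÷ 1423 → quotient 6, remainder 24
1423 ÷ 24 → quotient 59, remainder 7
24 ÷ 7 → quotient 3, remainder 3
7 ÷ 3 → quotient 2, remainder 1
3 ÷ 1 → quotient 3, remainder 0

[6; 59, 3, 2, 3]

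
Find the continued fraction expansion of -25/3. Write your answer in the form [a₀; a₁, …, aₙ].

[-9; 1, 2]

⌊-25/3⌋ = -9, remainder 2
⌊3/2⌋ = 1, remainder 1
⌊2/1⌋ = 2, remainder 0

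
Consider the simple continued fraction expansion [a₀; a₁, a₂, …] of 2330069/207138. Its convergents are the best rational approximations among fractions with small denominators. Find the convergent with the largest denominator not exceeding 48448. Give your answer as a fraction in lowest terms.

a_0 = 11: 11/1  (≤ bound)
a_1 = 4: 45/4  (≤ bound)
a_2 = 55: 2486/221  (≤ bound)
a_3 = 5: 12475/1109  (≤ bound)
a_4 = 6: 77336/6875  (≤ bound)
a_5 = 4: 321819/28609  (≤ bound)
a_6 = 7: 2330069/207138  (> 48448, stop)

321819/28609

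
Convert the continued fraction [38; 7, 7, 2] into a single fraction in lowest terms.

4081/107

Use the convergent recurrence hₖ = aₖ·hₖ₋₁ + hₖ₋₂ (and likewise for the denominators kₖ):
a_0 = 38: 38/1
a_1 = 7: 267/7
a_2 = 7: 1907/50
a_3 = 2: 4081/107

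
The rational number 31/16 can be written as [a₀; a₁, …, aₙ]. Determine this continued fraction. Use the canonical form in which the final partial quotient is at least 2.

⌊31/16⌋ = 1, remainder 15
⌊16/15⌋ = 1, remainder 1
⌊15/1⌋ = 15, remainder 0

[1; 1, 15]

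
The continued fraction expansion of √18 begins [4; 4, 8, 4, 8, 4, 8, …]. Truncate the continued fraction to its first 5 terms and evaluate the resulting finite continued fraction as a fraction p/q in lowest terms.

a_0 = 4: 4/1
a_1 = 4: 17/4
a_2 = 8: 140/33
a_3 = 4: 577/136
a_4 = 8: 4756/1121

4756/1121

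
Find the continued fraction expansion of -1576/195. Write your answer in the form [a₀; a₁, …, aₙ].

Apply division with remainder until the remainder is 0:
-1576 ÷ 195 → quotient -9, remainder 179
195 ÷ 179 → quotient 1, remainder 16
179 ÷ 16 → quotient 11, remainder 3
16 ÷ 3 → quotient 5, remainder 1
3 ÷ 1 → quotient 3, remainder 0

[-9; 1, 11, 5, 3]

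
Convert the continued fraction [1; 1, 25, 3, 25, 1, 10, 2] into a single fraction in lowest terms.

93553/47682

Compute successive convergents:
a_0 = 1: 1/1
a_1 = 1: 2/1
a_2 = 25: 51/26
a_3 = 3: 155/79
a_4 = 25: 3926/2001
a_5 = 1: 4081/2080
a_6 = 10: 44736/22801
a_7 = 2: 93553/47682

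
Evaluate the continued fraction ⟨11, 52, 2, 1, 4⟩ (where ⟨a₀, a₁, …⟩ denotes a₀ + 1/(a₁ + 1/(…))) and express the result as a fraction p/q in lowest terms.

8077/733

Collapse the nested fraction from the inside out:
Start with 4.
1 + 1/(4/1) = 1 + 1/4 = 5/4
2 + 1/(5/4) = 2 + 4/5 = 14/5
52 + 1/(14/5) = 52 + 5/14 = 733/14
11 + 1/(733/14) = 11 + 14/733 = 8077/733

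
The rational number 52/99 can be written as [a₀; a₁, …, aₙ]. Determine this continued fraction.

[0; 1, 1, 9, 2, 2]

52 ÷ 99 → quotient 0, remainder 52
99 ÷ 52 → quotient 1, remainder 47
52 ÷ 47 → quotient 1, remainder 5
47 ÷ 5 → quotient 9, remainder 2
5 ÷ 2 → quotient 2, remainder 1
2 ÷ 1 → quotient 2, remainder 0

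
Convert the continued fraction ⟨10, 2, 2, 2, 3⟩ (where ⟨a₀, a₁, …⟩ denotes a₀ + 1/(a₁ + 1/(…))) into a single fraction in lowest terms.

427/41

Use the convergent recurrence hₖ = aₖ·hₖ₋₁ + hₖ₋₂ (and likewise for the denominators kₖ):
a_0 = 10: 10/1
a_1 = 2: 21/2
a_2 = 2: 52/5
a_3 = 2: 125/12
a_4 = 3: 427/41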